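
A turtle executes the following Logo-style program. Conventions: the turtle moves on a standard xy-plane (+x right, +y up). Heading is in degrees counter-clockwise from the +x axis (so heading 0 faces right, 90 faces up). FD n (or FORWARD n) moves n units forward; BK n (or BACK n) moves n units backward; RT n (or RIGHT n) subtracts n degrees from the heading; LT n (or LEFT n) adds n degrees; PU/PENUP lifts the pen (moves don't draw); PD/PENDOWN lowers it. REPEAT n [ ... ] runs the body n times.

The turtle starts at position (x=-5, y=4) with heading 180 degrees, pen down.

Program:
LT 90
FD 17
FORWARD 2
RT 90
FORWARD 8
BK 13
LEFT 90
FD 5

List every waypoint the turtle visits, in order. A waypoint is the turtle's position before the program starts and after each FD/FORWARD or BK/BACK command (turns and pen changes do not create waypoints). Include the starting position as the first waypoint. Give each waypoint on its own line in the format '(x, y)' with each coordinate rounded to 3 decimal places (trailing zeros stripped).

Answer: (-5, 4)
(-5, -13)
(-5, -15)
(-13, -15)
(0, -15)
(0, -20)

Derivation:
Executing turtle program step by step:
Start: pos=(-5,4), heading=180, pen down
LT 90: heading 180 -> 270
FD 17: (-5,4) -> (-5,-13) [heading=270, draw]
FD 2: (-5,-13) -> (-5,-15) [heading=270, draw]
RT 90: heading 270 -> 180
FD 8: (-5,-15) -> (-13,-15) [heading=180, draw]
BK 13: (-13,-15) -> (0,-15) [heading=180, draw]
LT 90: heading 180 -> 270
FD 5: (0,-15) -> (0,-20) [heading=270, draw]
Final: pos=(0,-20), heading=270, 5 segment(s) drawn
Waypoints (6 total):
(-5, 4)
(-5, -13)
(-5, -15)
(-13, -15)
(0, -15)
(0, -20)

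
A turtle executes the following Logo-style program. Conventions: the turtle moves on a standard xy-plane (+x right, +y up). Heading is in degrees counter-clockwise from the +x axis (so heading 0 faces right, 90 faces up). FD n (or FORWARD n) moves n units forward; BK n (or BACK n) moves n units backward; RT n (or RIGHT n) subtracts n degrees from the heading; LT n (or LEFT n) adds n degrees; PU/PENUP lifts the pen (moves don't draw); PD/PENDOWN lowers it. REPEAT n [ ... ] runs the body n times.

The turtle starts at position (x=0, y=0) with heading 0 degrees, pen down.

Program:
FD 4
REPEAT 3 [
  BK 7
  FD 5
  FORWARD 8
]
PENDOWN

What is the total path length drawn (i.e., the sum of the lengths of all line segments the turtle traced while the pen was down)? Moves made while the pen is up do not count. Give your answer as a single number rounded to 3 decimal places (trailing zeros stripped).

Executing turtle program step by step:
Start: pos=(0,0), heading=0, pen down
FD 4: (0,0) -> (4,0) [heading=0, draw]
REPEAT 3 [
  -- iteration 1/3 --
  BK 7: (4,0) -> (-3,0) [heading=0, draw]
  FD 5: (-3,0) -> (2,0) [heading=0, draw]
  FD 8: (2,0) -> (10,0) [heading=0, draw]
  -- iteration 2/3 --
  BK 7: (10,0) -> (3,0) [heading=0, draw]
  FD 5: (3,0) -> (8,0) [heading=0, draw]
  FD 8: (8,0) -> (16,0) [heading=0, draw]
  -- iteration 3/3 --
  BK 7: (16,0) -> (9,0) [heading=0, draw]
  FD 5: (9,0) -> (14,0) [heading=0, draw]
  FD 8: (14,0) -> (22,0) [heading=0, draw]
]
PD: pen down
Final: pos=(22,0), heading=0, 10 segment(s) drawn

Segment lengths:
  seg 1: (0,0) -> (4,0), length = 4
  seg 2: (4,0) -> (-3,0), length = 7
  seg 3: (-3,0) -> (2,0), length = 5
  seg 4: (2,0) -> (10,0), length = 8
  seg 5: (10,0) -> (3,0), length = 7
  seg 6: (3,0) -> (8,0), length = 5
  seg 7: (8,0) -> (16,0), length = 8
  seg 8: (16,0) -> (9,0), length = 7
  seg 9: (9,0) -> (14,0), length = 5
  seg 10: (14,0) -> (22,0), length = 8
Total = 64

Answer: 64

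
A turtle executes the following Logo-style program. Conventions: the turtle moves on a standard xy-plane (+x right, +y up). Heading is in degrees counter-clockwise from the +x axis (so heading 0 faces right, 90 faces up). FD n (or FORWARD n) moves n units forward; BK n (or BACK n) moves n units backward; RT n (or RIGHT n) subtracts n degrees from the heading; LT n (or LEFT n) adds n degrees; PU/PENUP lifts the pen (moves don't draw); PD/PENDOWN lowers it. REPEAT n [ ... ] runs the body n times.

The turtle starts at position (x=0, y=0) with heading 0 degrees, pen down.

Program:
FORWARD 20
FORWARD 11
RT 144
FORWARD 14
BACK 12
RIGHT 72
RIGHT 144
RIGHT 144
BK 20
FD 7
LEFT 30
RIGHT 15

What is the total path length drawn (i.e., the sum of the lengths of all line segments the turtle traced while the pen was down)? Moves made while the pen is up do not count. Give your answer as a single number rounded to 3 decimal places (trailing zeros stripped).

Answer: 84

Derivation:
Executing turtle program step by step:
Start: pos=(0,0), heading=0, pen down
FD 20: (0,0) -> (20,0) [heading=0, draw]
FD 11: (20,0) -> (31,0) [heading=0, draw]
RT 144: heading 0 -> 216
FD 14: (31,0) -> (19.674,-8.229) [heading=216, draw]
BK 12: (19.674,-8.229) -> (29.382,-1.176) [heading=216, draw]
RT 72: heading 216 -> 144
RT 144: heading 144 -> 0
RT 144: heading 0 -> 216
BK 20: (29.382,-1.176) -> (45.562,10.58) [heading=216, draw]
FD 7: (45.562,10.58) -> (39.899,6.466) [heading=216, draw]
LT 30: heading 216 -> 246
RT 15: heading 246 -> 231
Final: pos=(39.899,6.466), heading=231, 6 segment(s) drawn

Segment lengths:
  seg 1: (0,0) -> (20,0), length = 20
  seg 2: (20,0) -> (31,0), length = 11
  seg 3: (31,0) -> (19.674,-8.229), length = 14
  seg 4: (19.674,-8.229) -> (29.382,-1.176), length = 12
  seg 5: (29.382,-1.176) -> (45.562,10.58), length = 20
  seg 6: (45.562,10.58) -> (39.899,6.466), length = 7
Total = 84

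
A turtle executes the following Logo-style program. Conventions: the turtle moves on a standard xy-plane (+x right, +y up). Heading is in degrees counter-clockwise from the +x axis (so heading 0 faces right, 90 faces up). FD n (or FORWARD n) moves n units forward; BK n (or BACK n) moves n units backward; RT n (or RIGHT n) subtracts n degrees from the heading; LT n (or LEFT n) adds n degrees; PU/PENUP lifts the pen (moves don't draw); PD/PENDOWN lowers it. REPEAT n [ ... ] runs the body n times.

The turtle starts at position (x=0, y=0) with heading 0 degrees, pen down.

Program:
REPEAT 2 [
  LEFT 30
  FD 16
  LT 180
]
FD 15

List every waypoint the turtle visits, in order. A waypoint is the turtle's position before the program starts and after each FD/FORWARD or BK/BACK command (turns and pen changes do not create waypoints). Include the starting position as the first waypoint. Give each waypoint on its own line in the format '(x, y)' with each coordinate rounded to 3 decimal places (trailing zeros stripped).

Executing turtle program step by step:
Start: pos=(0,0), heading=0, pen down
REPEAT 2 [
  -- iteration 1/2 --
  LT 30: heading 0 -> 30
  FD 16: (0,0) -> (13.856,8) [heading=30, draw]
  LT 180: heading 30 -> 210
  -- iteration 2/2 --
  LT 30: heading 210 -> 240
  FD 16: (13.856,8) -> (5.856,-5.856) [heading=240, draw]
  LT 180: heading 240 -> 60
]
FD 15: (5.856,-5.856) -> (13.356,7.134) [heading=60, draw]
Final: pos=(13.356,7.134), heading=60, 3 segment(s) drawn
Waypoints (4 total):
(0, 0)
(13.856, 8)
(5.856, -5.856)
(13.356, 7.134)

Answer: (0, 0)
(13.856, 8)
(5.856, -5.856)
(13.356, 7.134)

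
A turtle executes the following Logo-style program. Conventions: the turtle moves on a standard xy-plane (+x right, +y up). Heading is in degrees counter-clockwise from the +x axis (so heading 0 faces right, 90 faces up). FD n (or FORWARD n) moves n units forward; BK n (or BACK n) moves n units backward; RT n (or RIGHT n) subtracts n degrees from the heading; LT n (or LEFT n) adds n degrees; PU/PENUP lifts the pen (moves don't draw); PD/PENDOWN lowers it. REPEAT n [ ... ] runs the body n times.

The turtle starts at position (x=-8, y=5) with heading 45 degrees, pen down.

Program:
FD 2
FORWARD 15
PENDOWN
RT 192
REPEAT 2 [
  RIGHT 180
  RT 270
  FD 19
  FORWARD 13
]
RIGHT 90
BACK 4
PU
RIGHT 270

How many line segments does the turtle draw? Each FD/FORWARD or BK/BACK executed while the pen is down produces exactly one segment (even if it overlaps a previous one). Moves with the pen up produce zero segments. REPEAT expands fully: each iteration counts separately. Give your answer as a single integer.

Answer: 7

Derivation:
Executing turtle program step by step:
Start: pos=(-8,5), heading=45, pen down
FD 2: (-8,5) -> (-6.586,6.414) [heading=45, draw]
FD 15: (-6.586,6.414) -> (4.021,17.021) [heading=45, draw]
PD: pen down
RT 192: heading 45 -> 213
REPEAT 2 [
  -- iteration 1/2 --
  RT 180: heading 213 -> 33
  RT 270: heading 33 -> 123
  FD 19: (4.021,17.021) -> (-6.327,32.956) [heading=123, draw]
  FD 13: (-6.327,32.956) -> (-13.408,43.858) [heading=123, draw]
  -- iteration 2/2 --
  RT 180: heading 123 -> 303
  RT 270: heading 303 -> 33
  FD 19: (-13.408,43.858) -> (2.527,54.206) [heading=33, draw]
  FD 13: (2.527,54.206) -> (13.43,61.287) [heading=33, draw]
]
RT 90: heading 33 -> 303
BK 4: (13.43,61.287) -> (11.251,64.641) [heading=303, draw]
PU: pen up
RT 270: heading 303 -> 33
Final: pos=(11.251,64.641), heading=33, 7 segment(s) drawn
Segments drawn: 7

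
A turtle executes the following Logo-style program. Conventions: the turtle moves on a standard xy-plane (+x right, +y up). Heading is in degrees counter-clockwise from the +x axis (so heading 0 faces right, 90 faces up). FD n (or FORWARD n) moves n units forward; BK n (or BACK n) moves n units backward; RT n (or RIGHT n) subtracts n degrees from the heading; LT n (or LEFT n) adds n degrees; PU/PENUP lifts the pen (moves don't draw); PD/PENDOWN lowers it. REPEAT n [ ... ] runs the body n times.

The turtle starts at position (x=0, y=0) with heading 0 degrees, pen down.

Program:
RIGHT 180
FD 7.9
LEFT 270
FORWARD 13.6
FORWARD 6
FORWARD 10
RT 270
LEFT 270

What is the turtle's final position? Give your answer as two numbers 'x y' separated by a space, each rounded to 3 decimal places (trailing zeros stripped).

Answer: -7.9 29.6

Derivation:
Executing turtle program step by step:
Start: pos=(0,0), heading=0, pen down
RT 180: heading 0 -> 180
FD 7.9: (0,0) -> (-7.9,0) [heading=180, draw]
LT 270: heading 180 -> 90
FD 13.6: (-7.9,0) -> (-7.9,13.6) [heading=90, draw]
FD 6: (-7.9,13.6) -> (-7.9,19.6) [heading=90, draw]
FD 10: (-7.9,19.6) -> (-7.9,29.6) [heading=90, draw]
RT 270: heading 90 -> 180
LT 270: heading 180 -> 90
Final: pos=(-7.9,29.6), heading=90, 4 segment(s) drawn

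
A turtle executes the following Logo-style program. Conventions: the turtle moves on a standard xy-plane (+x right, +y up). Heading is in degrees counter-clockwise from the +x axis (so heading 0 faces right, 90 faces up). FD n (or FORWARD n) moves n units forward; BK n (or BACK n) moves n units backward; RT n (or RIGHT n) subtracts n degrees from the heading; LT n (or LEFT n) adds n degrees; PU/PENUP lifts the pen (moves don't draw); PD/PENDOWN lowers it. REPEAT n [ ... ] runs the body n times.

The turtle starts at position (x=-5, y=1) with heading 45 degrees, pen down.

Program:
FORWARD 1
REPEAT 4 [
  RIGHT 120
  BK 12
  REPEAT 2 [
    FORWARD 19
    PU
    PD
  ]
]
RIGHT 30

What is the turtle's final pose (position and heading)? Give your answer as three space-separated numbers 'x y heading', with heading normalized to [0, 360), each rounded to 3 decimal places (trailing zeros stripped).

Answer: 2.436 -23.407 255

Derivation:
Executing turtle program step by step:
Start: pos=(-5,1), heading=45, pen down
FD 1: (-5,1) -> (-4.293,1.707) [heading=45, draw]
REPEAT 4 [
  -- iteration 1/4 --
  RT 120: heading 45 -> 285
  BK 12: (-4.293,1.707) -> (-7.399,13.298) [heading=285, draw]
  REPEAT 2 [
    -- iteration 1/2 --
    FD 19: (-7.399,13.298) -> (-2.481,-5.054) [heading=285, draw]
    PU: pen up
    PD: pen down
    -- iteration 2/2 --
    FD 19: (-2.481,-5.054) -> (2.436,-23.407) [heading=285, draw]
    PU: pen up
    PD: pen down
  ]
  -- iteration 2/4 --
  RT 120: heading 285 -> 165
  BK 12: (2.436,-23.407) -> (14.028,-26.513) [heading=165, draw]
  REPEAT 2 [
    -- iteration 1/2 --
    FD 19: (14.028,-26.513) -> (-4.325,-21.595) [heading=165, draw]
    PU: pen up
    PD: pen down
    -- iteration 2/2 --
    FD 19: (-4.325,-21.595) -> (-22.678,-16.678) [heading=165, draw]
    PU: pen up
    PD: pen down
  ]
  -- iteration 3/4 --
  RT 120: heading 165 -> 45
  BK 12: (-22.678,-16.678) -> (-31.163,-25.163) [heading=45, draw]
  REPEAT 2 [
    -- iteration 1/2 --
    FD 19: (-31.163,-25.163) -> (-17.728,-11.728) [heading=45, draw]
    PU: pen up
    PD: pen down
    -- iteration 2/2 --
    FD 19: (-17.728,-11.728) -> (-4.293,1.707) [heading=45, draw]
    PU: pen up
    PD: pen down
  ]
  -- iteration 4/4 --
  RT 120: heading 45 -> 285
  BK 12: (-4.293,1.707) -> (-7.399,13.298) [heading=285, draw]
  REPEAT 2 [
    -- iteration 1/2 --
    FD 19: (-7.399,13.298) -> (-2.481,-5.054) [heading=285, draw]
    PU: pen up
    PD: pen down
    -- iteration 2/2 --
    FD 19: (-2.481,-5.054) -> (2.436,-23.407) [heading=285, draw]
    PU: pen up
    PD: pen down
  ]
]
RT 30: heading 285 -> 255
Final: pos=(2.436,-23.407), heading=255, 13 segment(s) drawn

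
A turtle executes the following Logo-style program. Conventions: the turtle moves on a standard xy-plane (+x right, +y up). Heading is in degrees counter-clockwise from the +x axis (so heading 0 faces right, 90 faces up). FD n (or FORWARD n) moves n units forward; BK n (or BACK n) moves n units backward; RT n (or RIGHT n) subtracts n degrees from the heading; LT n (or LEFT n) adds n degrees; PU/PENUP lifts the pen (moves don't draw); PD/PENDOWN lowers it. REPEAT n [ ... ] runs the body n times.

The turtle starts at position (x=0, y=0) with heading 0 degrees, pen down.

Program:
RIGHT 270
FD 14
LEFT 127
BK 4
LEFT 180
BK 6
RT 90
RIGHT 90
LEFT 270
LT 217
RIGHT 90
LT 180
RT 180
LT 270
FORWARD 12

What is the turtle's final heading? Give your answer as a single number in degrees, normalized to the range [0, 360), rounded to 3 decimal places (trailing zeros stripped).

Executing turtle program step by step:
Start: pos=(0,0), heading=0, pen down
RT 270: heading 0 -> 90
FD 14: (0,0) -> (0,14) [heading=90, draw]
LT 127: heading 90 -> 217
BK 4: (0,14) -> (3.195,16.407) [heading=217, draw]
LT 180: heading 217 -> 37
BK 6: (3.195,16.407) -> (-1.597,12.796) [heading=37, draw]
RT 90: heading 37 -> 307
RT 90: heading 307 -> 217
LT 270: heading 217 -> 127
LT 217: heading 127 -> 344
RT 90: heading 344 -> 254
LT 180: heading 254 -> 74
RT 180: heading 74 -> 254
LT 270: heading 254 -> 164
FD 12: (-1.597,12.796) -> (-13.132,16.104) [heading=164, draw]
Final: pos=(-13.132,16.104), heading=164, 4 segment(s) drawn

Answer: 164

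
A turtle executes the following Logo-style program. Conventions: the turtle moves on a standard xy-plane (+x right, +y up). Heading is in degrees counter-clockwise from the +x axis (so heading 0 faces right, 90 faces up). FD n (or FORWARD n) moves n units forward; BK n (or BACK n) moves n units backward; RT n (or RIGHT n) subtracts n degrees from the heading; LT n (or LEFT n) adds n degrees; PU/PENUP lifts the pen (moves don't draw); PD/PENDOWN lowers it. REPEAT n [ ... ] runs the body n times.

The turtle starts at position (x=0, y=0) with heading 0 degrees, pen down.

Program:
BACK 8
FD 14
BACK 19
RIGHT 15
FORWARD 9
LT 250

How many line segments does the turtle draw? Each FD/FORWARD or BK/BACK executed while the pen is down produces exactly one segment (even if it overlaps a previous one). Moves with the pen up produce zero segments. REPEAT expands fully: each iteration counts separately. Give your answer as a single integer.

Executing turtle program step by step:
Start: pos=(0,0), heading=0, pen down
BK 8: (0,0) -> (-8,0) [heading=0, draw]
FD 14: (-8,0) -> (6,0) [heading=0, draw]
BK 19: (6,0) -> (-13,0) [heading=0, draw]
RT 15: heading 0 -> 345
FD 9: (-13,0) -> (-4.307,-2.329) [heading=345, draw]
LT 250: heading 345 -> 235
Final: pos=(-4.307,-2.329), heading=235, 4 segment(s) drawn
Segments drawn: 4

Answer: 4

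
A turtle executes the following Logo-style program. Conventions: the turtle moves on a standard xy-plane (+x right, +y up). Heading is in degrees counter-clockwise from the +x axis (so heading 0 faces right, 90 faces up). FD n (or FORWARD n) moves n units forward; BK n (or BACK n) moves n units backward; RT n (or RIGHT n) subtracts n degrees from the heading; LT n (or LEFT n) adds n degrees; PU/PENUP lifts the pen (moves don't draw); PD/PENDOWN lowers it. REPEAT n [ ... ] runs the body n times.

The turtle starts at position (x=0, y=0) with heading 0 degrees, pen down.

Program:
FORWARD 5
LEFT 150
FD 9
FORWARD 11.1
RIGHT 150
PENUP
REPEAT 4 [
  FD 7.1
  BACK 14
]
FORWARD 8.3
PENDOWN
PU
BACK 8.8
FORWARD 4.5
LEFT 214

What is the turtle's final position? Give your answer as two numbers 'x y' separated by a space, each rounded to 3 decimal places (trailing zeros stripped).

Executing turtle program step by step:
Start: pos=(0,0), heading=0, pen down
FD 5: (0,0) -> (5,0) [heading=0, draw]
LT 150: heading 0 -> 150
FD 9: (5,0) -> (-2.794,4.5) [heading=150, draw]
FD 11.1: (-2.794,4.5) -> (-12.407,10.05) [heading=150, draw]
RT 150: heading 150 -> 0
PU: pen up
REPEAT 4 [
  -- iteration 1/4 --
  FD 7.1: (-12.407,10.05) -> (-5.307,10.05) [heading=0, move]
  BK 14: (-5.307,10.05) -> (-19.307,10.05) [heading=0, move]
  -- iteration 2/4 --
  FD 7.1: (-19.307,10.05) -> (-12.207,10.05) [heading=0, move]
  BK 14: (-12.207,10.05) -> (-26.207,10.05) [heading=0, move]
  -- iteration 3/4 --
  FD 7.1: (-26.207,10.05) -> (-19.107,10.05) [heading=0, move]
  BK 14: (-19.107,10.05) -> (-33.107,10.05) [heading=0, move]
  -- iteration 4/4 --
  FD 7.1: (-33.107,10.05) -> (-26.007,10.05) [heading=0, move]
  BK 14: (-26.007,10.05) -> (-40.007,10.05) [heading=0, move]
]
FD 8.3: (-40.007,10.05) -> (-31.707,10.05) [heading=0, move]
PD: pen down
PU: pen up
BK 8.8: (-31.707,10.05) -> (-40.507,10.05) [heading=0, move]
FD 4.5: (-40.507,10.05) -> (-36.007,10.05) [heading=0, move]
LT 214: heading 0 -> 214
Final: pos=(-36.007,10.05), heading=214, 3 segment(s) drawn

Answer: -36.007 10.05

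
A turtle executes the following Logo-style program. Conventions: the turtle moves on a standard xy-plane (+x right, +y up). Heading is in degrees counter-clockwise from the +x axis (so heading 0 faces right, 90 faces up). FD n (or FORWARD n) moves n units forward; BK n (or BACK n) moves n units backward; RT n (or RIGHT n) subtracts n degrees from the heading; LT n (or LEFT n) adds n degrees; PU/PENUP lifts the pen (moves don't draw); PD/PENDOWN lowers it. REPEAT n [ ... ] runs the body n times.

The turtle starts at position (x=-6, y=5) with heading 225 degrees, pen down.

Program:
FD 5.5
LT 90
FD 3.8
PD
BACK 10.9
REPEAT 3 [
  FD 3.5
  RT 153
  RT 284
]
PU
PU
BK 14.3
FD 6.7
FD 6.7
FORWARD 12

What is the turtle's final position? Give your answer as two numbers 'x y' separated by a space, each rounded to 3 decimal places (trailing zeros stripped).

Answer: -16.438 12.867

Derivation:
Executing turtle program step by step:
Start: pos=(-6,5), heading=225, pen down
FD 5.5: (-6,5) -> (-9.889,1.111) [heading=225, draw]
LT 90: heading 225 -> 315
FD 3.8: (-9.889,1.111) -> (-7.202,-1.576) [heading=315, draw]
PD: pen down
BK 10.9: (-7.202,-1.576) -> (-14.91,6.131) [heading=315, draw]
REPEAT 3 [
  -- iteration 1/3 --
  FD 3.5: (-14.91,6.131) -> (-12.435,3.656) [heading=315, draw]
  RT 153: heading 315 -> 162
  RT 284: heading 162 -> 238
  -- iteration 2/3 --
  FD 3.5: (-12.435,3.656) -> (-14.289,0.688) [heading=238, draw]
  RT 153: heading 238 -> 85
  RT 284: heading 85 -> 161
  -- iteration 3/3 --
  FD 3.5: (-14.289,0.688) -> (-17.599,1.828) [heading=161, draw]
  RT 153: heading 161 -> 8
  RT 284: heading 8 -> 84
]
PU: pen up
PU: pen up
BK 14.3: (-17.599,1.828) -> (-19.093,-12.394) [heading=84, move]
FD 6.7: (-19.093,-12.394) -> (-18.393,-5.731) [heading=84, move]
FD 6.7: (-18.393,-5.731) -> (-17.693,0.933) [heading=84, move]
FD 12: (-17.693,0.933) -> (-16.438,12.867) [heading=84, move]
Final: pos=(-16.438,12.867), heading=84, 6 segment(s) drawn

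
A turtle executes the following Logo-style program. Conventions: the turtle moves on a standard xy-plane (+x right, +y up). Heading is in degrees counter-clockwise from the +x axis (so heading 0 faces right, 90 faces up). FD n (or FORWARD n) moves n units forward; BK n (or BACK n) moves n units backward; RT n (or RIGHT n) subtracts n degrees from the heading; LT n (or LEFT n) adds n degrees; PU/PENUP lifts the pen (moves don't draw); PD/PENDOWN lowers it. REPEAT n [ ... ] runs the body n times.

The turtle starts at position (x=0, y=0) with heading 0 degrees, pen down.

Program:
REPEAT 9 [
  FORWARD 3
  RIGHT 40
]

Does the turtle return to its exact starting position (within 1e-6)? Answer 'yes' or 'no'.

Executing turtle program step by step:
Start: pos=(0,0), heading=0, pen down
REPEAT 9 [
  -- iteration 1/9 --
  FD 3: (0,0) -> (3,0) [heading=0, draw]
  RT 40: heading 0 -> 320
  -- iteration 2/9 --
  FD 3: (3,0) -> (5.298,-1.928) [heading=320, draw]
  RT 40: heading 320 -> 280
  -- iteration 3/9 --
  FD 3: (5.298,-1.928) -> (5.819,-4.883) [heading=280, draw]
  RT 40: heading 280 -> 240
  -- iteration 4/9 --
  FD 3: (5.819,-4.883) -> (4.319,-7.481) [heading=240, draw]
  RT 40: heading 240 -> 200
  -- iteration 5/9 --
  FD 3: (4.319,-7.481) -> (1.5,-8.507) [heading=200, draw]
  RT 40: heading 200 -> 160
  -- iteration 6/9 --
  FD 3: (1.5,-8.507) -> (-1.319,-7.481) [heading=160, draw]
  RT 40: heading 160 -> 120
  -- iteration 7/9 --
  FD 3: (-1.319,-7.481) -> (-2.819,-4.883) [heading=120, draw]
  RT 40: heading 120 -> 80
  -- iteration 8/9 --
  FD 3: (-2.819,-4.883) -> (-2.298,-1.928) [heading=80, draw]
  RT 40: heading 80 -> 40
  -- iteration 9/9 --
  FD 3: (-2.298,-1.928) -> (0,0) [heading=40, draw]
  RT 40: heading 40 -> 0
]
Final: pos=(0,0), heading=0, 9 segment(s) drawn

Start position: (0, 0)
Final position: (0, 0)
Distance = 0; < 1e-6 -> CLOSED

Answer: yes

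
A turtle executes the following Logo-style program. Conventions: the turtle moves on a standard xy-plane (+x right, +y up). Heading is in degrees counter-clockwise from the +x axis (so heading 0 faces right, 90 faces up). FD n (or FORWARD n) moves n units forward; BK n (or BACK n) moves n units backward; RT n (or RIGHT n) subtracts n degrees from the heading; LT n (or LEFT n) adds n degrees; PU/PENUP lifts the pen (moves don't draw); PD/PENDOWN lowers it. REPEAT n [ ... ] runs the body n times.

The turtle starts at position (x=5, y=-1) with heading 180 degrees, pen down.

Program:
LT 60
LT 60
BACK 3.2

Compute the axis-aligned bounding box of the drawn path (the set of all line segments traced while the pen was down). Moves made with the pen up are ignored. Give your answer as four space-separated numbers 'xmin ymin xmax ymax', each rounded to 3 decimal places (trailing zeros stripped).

Executing turtle program step by step:
Start: pos=(5,-1), heading=180, pen down
LT 60: heading 180 -> 240
LT 60: heading 240 -> 300
BK 3.2: (5,-1) -> (3.4,1.771) [heading=300, draw]
Final: pos=(3.4,1.771), heading=300, 1 segment(s) drawn

Segment endpoints: x in {3.4, 5}, y in {-1, 1.771}
xmin=3.4, ymin=-1, xmax=5, ymax=1.771

Answer: 3.4 -1 5 1.771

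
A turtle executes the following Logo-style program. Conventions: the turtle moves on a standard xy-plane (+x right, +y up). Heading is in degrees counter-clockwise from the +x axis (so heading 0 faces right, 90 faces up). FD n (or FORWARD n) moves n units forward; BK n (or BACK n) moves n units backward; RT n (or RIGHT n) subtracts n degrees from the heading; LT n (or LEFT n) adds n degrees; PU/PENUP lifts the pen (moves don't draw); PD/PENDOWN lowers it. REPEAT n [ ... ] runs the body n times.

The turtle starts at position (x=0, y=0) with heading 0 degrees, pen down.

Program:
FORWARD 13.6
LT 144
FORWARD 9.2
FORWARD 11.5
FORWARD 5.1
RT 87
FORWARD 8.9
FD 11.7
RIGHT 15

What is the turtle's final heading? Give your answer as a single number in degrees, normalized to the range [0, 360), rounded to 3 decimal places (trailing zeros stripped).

Answer: 42

Derivation:
Executing turtle program step by step:
Start: pos=(0,0), heading=0, pen down
FD 13.6: (0,0) -> (13.6,0) [heading=0, draw]
LT 144: heading 0 -> 144
FD 9.2: (13.6,0) -> (6.157,5.408) [heading=144, draw]
FD 11.5: (6.157,5.408) -> (-3.147,12.167) [heading=144, draw]
FD 5.1: (-3.147,12.167) -> (-7.273,15.165) [heading=144, draw]
RT 87: heading 144 -> 57
FD 8.9: (-7.273,15.165) -> (-2.425,22.629) [heading=57, draw]
FD 11.7: (-2.425,22.629) -> (3.947,32.441) [heading=57, draw]
RT 15: heading 57 -> 42
Final: pos=(3.947,32.441), heading=42, 6 segment(s) drawn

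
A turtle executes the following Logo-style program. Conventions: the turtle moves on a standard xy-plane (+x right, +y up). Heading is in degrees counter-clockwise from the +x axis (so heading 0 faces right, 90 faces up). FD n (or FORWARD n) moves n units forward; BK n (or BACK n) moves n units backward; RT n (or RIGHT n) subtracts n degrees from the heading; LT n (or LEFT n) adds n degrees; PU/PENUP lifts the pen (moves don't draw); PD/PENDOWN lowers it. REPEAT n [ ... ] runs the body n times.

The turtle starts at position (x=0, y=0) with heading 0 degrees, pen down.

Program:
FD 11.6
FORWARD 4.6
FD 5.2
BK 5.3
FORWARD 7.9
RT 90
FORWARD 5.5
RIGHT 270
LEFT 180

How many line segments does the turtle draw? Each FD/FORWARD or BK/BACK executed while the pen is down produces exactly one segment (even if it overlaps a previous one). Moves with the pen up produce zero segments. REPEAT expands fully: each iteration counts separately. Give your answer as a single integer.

Answer: 6

Derivation:
Executing turtle program step by step:
Start: pos=(0,0), heading=0, pen down
FD 11.6: (0,0) -> (11.6,0) [heading=0, draw]
FD 4.6: (11.6,0) -> (16.2,0) [heading=0, draw]
FD 5.2: (16.2,0) -> (21.4,0) [heading=0, draw]
BK 5.3: (21.4,0) -> (16.1,0) [heading=0, draw]
FD 7.9: (16.1,0) -> (24,0) [heading=0, draw]
RT 90: heading 0 -> 270
FD 5.5: (24,0) -> (24,-5.5) [heading=270, draw]
RT 270: heading 270 -> 0
LT 180: heading 0 -> 180
Final: pos=(24,-5.5), heading=180, 6 segment(s) drawn
Segments drawn: 6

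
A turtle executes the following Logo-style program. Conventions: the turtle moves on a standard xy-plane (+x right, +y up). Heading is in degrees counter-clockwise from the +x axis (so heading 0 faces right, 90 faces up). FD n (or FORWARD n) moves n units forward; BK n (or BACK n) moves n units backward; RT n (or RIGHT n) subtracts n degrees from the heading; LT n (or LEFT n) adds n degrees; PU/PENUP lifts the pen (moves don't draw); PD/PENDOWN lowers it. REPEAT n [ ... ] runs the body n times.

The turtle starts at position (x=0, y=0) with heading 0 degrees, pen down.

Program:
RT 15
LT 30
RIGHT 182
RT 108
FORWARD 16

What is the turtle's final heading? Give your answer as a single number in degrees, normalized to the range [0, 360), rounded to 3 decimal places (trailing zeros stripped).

Executing turtle program step by step:
Start: pos=(0,0), heading=0, pen down
RT 15: heading 0 -> 345
LT 30: heading 345 -> 15
RT 182: heading 15 -> 193
RT 108: heading 193 -> 85
FD 16: (0,0) -> (1.394,15.939) [heading=85, draw]
Final: pos=(1.394,15.939), heading=85, 1 segment(s) drawn

Answer: 85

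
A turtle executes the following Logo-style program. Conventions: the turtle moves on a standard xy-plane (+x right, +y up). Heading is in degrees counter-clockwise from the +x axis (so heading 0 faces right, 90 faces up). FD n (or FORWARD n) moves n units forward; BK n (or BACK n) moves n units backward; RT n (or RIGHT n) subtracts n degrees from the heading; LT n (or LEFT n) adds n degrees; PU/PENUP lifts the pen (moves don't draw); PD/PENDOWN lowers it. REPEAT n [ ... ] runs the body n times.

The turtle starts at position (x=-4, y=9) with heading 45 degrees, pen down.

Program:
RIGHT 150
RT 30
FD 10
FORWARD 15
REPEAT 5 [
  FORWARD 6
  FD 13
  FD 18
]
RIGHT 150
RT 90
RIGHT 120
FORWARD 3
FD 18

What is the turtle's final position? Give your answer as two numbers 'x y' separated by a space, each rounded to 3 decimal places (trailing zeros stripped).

Executing turtle program step by step:
Start: pos=(-4,9), heading=45, pen down
RT 150: heading 45 -> 255
RT 30: heading 255 -> 225
FD 10: (-4,9) -> (-11.071,1.929) [heading=225, draw]
FD 15: (-11.071,1.929) -> (-21.678,-8.678) [heading=225, draw]
REPEAT 5 [
  -- iteration 1/5 --
  FD 6: (-21.678,-8.678) -> (-25.92,-12.92) [heading=225, draw]
  FD 13: (-25.92,-12.92) -> (-35.113,-22.113) [heading=225, draw]
  FD 18: (-35.113,-22.113) -> (-47.841,-34.841) [heading=225, draw]
  -- iteration 2/5 --
  FD 6: (-47.841,-34.841) -> (-52.083,-39.083) [heading=225, draw]
  FD 13: (-52.083,-39.083) -> (-61.276,-48.276) [heading=225, draw]
  FD 18: (-61.276,-48.276) -> (-74.004,-61.004) [heading=225, draw]
  -- iteration 3/5 --
  FD 6: (-74.004,-61.004) -> (-78.246,-65.246) [heading=225, draw]
  FD 13: (-78.246,-65.246) -> (-87.439,-74.439) [heading=225, draw]
  FD 18: (-87.439,-74.439) -> (-100.167,-87.167) [heading=225, draw]
  -- iteration 4/5 --
  FD 6: (-100.167,-87.167) -> (-104.409,-91.409) [heading=225, draw]
  FD 13: (-104.409,-91.409) -> (-113.602,-100.602) [heading=225, draw]
  FD 18: (-113.602,-100.602) -> (-126.329,-113.329) [heading=225, draw]
  -- iteration 5/5 --
  FD 6: (-126.329,-113.329) -> (-130.572,-117.572) [heading=225, draw]
  FD 13: (-130.572,-117.572) -> (-139.765,-126.765) [heading=225, draw]
  FD 18: (-139.765,-126.765) -> (-152.492,-139.492) [heading=225, draw]
]
RT 150: heading 225 -> 75
RT 90: heading 75 -> 345
RT 120: heading 345 -> 225
FD 3: (-152.492,-139.492) -> (-154.614,-141.614) [heading=225, draw]
FD 18: (-154.614,-141.614) -> (-167.342,-154.342) [heading=225, draw]
Final: pos=(-167.342,-154.342), heading=225, 19 segment(s) drawn

Answer: -167.342 -154.342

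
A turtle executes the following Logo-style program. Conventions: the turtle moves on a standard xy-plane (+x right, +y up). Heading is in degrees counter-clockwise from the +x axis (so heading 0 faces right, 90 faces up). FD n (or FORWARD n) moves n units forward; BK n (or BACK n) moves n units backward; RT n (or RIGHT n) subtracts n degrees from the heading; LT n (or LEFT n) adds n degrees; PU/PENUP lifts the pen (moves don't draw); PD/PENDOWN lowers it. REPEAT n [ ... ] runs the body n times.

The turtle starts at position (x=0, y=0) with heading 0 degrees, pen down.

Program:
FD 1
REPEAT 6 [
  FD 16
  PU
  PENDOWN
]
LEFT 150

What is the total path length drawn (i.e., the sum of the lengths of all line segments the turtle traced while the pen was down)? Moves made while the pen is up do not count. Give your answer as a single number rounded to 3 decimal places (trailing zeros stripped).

Answer: 97

Derivation:
Executing turtle program step by step:
Start: pos=(0,0), heading=0, pen down
FD 1: (0,0) -> (1,0) [heading=0, draw]
REPEAT 6 [
  -- iteration 1/6 --
  FD 16: (1,0) -> (17,0) [heading=0, draw]
  PU: pen up
  PD: pen down
  -- iteration 2/6 --
  FD 16: (17,0) -> (33,0) [heading=0, draw]
  PU: pen up
  PD: pen down
  -- iteration 3/6 --
  FD 16: (33,0) -> (49,0) [heading=0, draw]
  PU: pen up
  PD: pen down
  -- iteration 4/6 --
  FD 16: (49,0) -> (65,0) [heading=0, draw]
  PU: pen up
  PD: pen down
  -- iteration 5/6 --
  FD 16: (65,0) -> (81,0) [heading=0, draw]
  PU: pen up
  PD: pen down
  -- iteration 6/6 --
  FD 16: (81,0) -> (97,0) [heading=0, draw]
  PU: pen up
  PD: pen down
]
LT 150: heading 0 -> 150
Final: pos=(97,0), heading=150, 7 segment(s) drawn

Segment lengths:
  seg 1: (0,0) -> (1,0), length = 1
  seg 2: (1,0) -> (17,0), length = 16
  seg 3: (17,0) -> (33,0), length = 16
  seg 4: (33,0) -> (49,0), length = 16
  seg 5: (49,0) -> (65,0), length = 16
  seg 6: (65,0) -> (81,0), length = 16
  seg 7: (81,0) -> (97,0), length = 16
Total = 97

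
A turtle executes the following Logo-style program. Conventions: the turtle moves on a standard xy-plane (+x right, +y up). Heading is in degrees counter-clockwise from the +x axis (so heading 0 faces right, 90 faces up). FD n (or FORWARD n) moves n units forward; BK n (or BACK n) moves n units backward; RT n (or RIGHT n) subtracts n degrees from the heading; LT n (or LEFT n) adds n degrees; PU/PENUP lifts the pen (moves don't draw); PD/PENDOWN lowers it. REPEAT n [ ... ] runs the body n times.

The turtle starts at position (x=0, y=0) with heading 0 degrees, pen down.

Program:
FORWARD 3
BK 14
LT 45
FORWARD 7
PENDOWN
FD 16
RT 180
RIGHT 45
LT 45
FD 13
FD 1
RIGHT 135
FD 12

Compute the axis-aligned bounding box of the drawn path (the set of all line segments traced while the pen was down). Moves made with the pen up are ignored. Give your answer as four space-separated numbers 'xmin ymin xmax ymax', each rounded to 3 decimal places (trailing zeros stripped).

Answer: -11 0 5.263 18.364

Derivation:
Executing turtle program step by step:
Start: pos=(0,0), heading=0, pen down
FD 3: (0,0) -> (3,0) [heading=0, draw]
BK 14: (3,0) -> (-11,0) [heading=0, draw]
LT 45: heading 0 -> 45
FD 7: (-11,0) -> (-6.05,4.95) [heading=45, draw]
PD: pen down
FD 16: (-6.05,4.95) -> (5.263,16.263) [heading=45, draw]
RT 180: heading 45 -> 225
RT 45: heading 225 -> 180
LT 45: heading 180 -> 225
FD 13: (5.263,16.263) -> (-3.929,7.071) [heading=225, draw]
FD 1: (-3.929,7.071) -> (-4.636,6.364) [heading=225, draw]
RT 135: heading 225 -> 90
FD 12: (-4.636,6.364) -> (-4.636,18.364) [heading=90, draw]
Final: pos=(-4.636,18.364), heading=90, 7 segment(s) drawn

Segment endpoints: x in {-11, -6.05, -4.636, -4.636, -3.929, 0, 3, 5.263}, y in {0, 4.95, 6.364, 7.071, 16.263, 18.364}
xmin=-11, ymin=0, xmax=5.263, ymax=18.364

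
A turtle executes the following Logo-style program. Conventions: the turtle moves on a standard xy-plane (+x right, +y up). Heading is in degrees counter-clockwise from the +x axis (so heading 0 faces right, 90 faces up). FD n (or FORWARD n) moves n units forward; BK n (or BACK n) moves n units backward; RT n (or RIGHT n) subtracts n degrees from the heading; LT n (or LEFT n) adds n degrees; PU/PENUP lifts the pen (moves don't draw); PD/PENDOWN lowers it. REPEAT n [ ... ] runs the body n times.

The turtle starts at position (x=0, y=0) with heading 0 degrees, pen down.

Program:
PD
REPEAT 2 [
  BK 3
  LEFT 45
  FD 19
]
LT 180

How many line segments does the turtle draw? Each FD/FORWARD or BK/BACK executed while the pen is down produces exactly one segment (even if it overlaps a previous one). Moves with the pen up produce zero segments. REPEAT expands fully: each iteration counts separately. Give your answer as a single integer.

Executing turtle program step by step:
Start: pos=(0,0), heading=0, pen down
PD: pen down
REPEAT 2 [
  -- iteration 1/2 --
  BK 3: (0,0) -> (-3,0) [heading=0, draw]
  LT 45: heading 0 -> 45
  FD 19: (-3,0) -> (10.435,13.435) [heading=45, draw]
  -- iteration 2/2 --
  BK 3: (10.435,13.435) -> (8.314,11.314) [heading=45, draw]
  LT 45: heading 45 -> 90
  FD 19: (8.314,11.314) -> (8.314,30.314) [heading=90, draw]
]
LT 180: heading 90 -> 270
Final: pos=(8.314,30.314), heading=270, 4 segment(s) drawn
Segments drawn: 4

Answer: 4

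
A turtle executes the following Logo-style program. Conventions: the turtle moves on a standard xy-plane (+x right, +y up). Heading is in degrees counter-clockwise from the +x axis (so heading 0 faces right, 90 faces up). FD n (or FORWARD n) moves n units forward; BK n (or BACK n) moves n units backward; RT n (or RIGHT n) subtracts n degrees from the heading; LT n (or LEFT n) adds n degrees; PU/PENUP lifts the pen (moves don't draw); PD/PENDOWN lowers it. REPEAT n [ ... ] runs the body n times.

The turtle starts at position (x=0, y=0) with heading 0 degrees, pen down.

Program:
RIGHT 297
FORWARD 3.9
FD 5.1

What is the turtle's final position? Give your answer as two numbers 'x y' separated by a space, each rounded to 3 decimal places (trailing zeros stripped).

Answer: 4.086 8.019

Derivation:
Executing turtle program step by step:
Start: pos=(0,0), heading=0, pen down
RT 297: heading 0 -> 63
FD 3.9: (0,0) -> (1.771,3.475) [heading=63, draw]
FD 5.1: (1.771,3.475) -> (4.086,8.019) [heading=63, draw]
Final: pos=(4.086,8.019), heading=63, 2 segment(s) drawn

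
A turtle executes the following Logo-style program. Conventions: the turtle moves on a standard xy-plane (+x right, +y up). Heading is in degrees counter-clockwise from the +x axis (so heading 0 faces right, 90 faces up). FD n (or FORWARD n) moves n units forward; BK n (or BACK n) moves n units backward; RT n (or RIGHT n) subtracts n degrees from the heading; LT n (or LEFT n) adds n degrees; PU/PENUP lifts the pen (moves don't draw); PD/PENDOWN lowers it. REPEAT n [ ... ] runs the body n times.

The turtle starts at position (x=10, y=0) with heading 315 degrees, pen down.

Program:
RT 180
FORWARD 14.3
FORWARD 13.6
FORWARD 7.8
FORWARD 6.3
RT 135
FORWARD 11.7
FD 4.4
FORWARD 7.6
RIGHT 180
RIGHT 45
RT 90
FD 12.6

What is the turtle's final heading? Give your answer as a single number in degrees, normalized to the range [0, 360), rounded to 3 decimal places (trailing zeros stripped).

Executing turtle program step by step:
Start: pos=(10,0), heading=315, pen down
RT 180: heading 315 -> 135
FD 14.3: (10,0) -> (-0.112,10.112) [heading=135, draw]
FD 13.6: (-0.112,10.112) -> (-9.728,19.728) [heading=135, draw]
FD 7.8: (-9.728,19.728) -> (-15.244,25.244) [heading=135, draw]
FD 6.3: (-15.244,25.244) -> (-19.698,29.698) [heading=135, draw]
RT 135: heading 135 -> 0
FD 11.7: (-19.698,29.698) -> (-7.998,29.698) [heading=0, draw]
FD 4.4: (-7.998,29.698) -> (-3.598,29.698) [heading=0, draw]
FD 7.6: (-3.598,29.698) -> (4.002,29.698) [heading=0, draw]
RT 180: heading 0 -> 180
RT 45: heading 180 -> 135
RT 90: heading 135 -> 45
FD 12.6: (4.002,29.698) -> (12.911,38.608) [heading=45, draw]
Final: pos=(12.911,38.608), heading=45, 8 segment(s) drawn

Answer: 45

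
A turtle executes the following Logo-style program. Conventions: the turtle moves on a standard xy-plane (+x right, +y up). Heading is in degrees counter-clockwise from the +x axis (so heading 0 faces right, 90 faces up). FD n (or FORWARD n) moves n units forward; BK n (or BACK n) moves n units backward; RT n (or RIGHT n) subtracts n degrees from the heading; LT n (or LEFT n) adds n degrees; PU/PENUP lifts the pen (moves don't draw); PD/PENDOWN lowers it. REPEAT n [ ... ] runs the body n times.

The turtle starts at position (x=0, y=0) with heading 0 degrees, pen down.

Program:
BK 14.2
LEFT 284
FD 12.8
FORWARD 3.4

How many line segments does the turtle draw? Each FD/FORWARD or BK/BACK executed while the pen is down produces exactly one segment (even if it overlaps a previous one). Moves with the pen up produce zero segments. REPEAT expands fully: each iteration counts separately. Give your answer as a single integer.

Answer: 3

Derivation:
Executing turtle program step by step:
Start: pos=(0,0), heading=0, pen down
BK 14.2: (0,0) -> (-14.2,0) [heading=0, draw]
LT 284: heading 0 -> 284
FD 12.8: (-14.2,0) -> (-11.103,-12.42) [heading=284, draw]
FD 3.4: (-11.103,-12.42) -> (-10.281,-15.719) [heading=284, draw]
Final: pos=(-10.281,-15.719), heading=284, 3 segment(s) drawn
Segments drawn: 3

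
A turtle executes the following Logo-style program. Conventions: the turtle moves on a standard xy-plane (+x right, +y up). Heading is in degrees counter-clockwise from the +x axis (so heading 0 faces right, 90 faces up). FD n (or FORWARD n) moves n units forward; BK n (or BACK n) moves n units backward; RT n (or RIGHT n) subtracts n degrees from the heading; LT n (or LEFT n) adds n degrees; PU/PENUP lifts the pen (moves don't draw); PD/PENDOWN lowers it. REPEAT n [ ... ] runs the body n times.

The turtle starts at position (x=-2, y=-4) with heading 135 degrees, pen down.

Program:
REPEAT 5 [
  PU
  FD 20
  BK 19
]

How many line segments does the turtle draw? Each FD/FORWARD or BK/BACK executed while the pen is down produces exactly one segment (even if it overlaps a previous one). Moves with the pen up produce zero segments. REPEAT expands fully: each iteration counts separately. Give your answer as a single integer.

Executing turtle program step by step:
Start: pos=(-2,-4), heading=135, pen down
REPEAT 5 [
  -- iteration 1/5 --
  PU: pen up
  FD 20: (-2,-4) -> (-16.142,10.142) [heading=135, move]
  BK 19: (-16.142,10.142) -> (-2.707,-3.293) [heading=135, move]
  -- iteration 2/5 --
  PU: pen up
  FD 20: (-2.707,-3.293) -> (-16.849,10.849) [heading=135, move]
  BK 19: (-16.849,10.849) -> (-3.414,-2.586) [heading=135, move]
  -- iteration 3/5 --
  PU: pen up
  FD 20: (-3.414,-2.586) -> (-17.556,11.556) [heading=135, move]
  BK 19: (-17.556,11.556) -> (-4.121,-1.879) [heading=135, move]
  -- iteration 4/5 --
  PU: pen up
  FD 20: (-4.121,-1.879) -> (-18.263,12.263) [heading=135, move]
  BK 19: (-18.263,12.263) -> (-4.828,-1.172) [heading=135, move]
  -- iteration 5/5 --
  PU: pen up
  FD 20: (-4.828,-1.172) -> (-18.971,12.971) [heading=135, move]
  BK 19: (-18.971,12.971) -> (-5.536,-0.464) [heading=135, move]
]
Final: pos=(-5.536,-0.464), heading=135, 0 segment(s) drawn
Segments drawn: 0

Answer: 0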